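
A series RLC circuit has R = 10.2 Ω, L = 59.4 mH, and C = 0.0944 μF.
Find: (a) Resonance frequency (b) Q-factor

Step 1 — Resonance condition Im(Z)=0 gives ω₀ = 1/√(LC).
Step 2 — ω₀ = 1/√(0.0594·9.44e-08) = 1.335e+04 rad/s.
Step 3 — f₀ = ω₀/(2π) = 2125 Hz.
Step 4 — Series Q: Q = ω₀L/R = 1.335e+04·0.0594/10.2 = 77.77.

(a) f₀ = 2125 Hz  (b) Q = 77.77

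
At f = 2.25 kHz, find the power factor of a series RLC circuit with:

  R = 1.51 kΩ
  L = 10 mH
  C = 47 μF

Step 1 — Angular frequency: ω = 2π·f = 2π·2250 = 1.414e+04 rad/s.
Step 2 — Component impedances:
  R: Z = R = 1510 Ω
  L: Z = jωL = j·1.414e+04·0.01 = 0 + j141.4 Ω
  C: Z = 1/(jωC) = -j/(ω·C) = 0 - j1.505 Ω
Step 3 — Series combination: Z_total = R + L + C = 1510 + j139.9 Ω = 1516∠5.3° Ω.
Step 4 — Power factor: PF = cos(φ) = Re(Z)/|Z| = 1510/1516.5 = 0.9957.
Step 5 — Type: Im(Z) = 139.9 ⇒ lagging (phase φ = 5.3°).

PF = 0.9957 (lagging, φ = 5.3°)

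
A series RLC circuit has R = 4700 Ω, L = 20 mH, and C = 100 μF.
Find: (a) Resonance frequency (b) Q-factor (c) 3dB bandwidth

Step 1 — Resonance condition Im(Z)=0 gives ω₀ = 1/√(LC).
Step 2 — ω₀ = 1/√(0.02·0.0001) = 707.1 rad/s.
Step 3 — f₀ = ω₀/(2π) = 112.5 Hz.
Step 4 — Series Q: Q = ω₀L/R = 707.1·0.02/4700 = 0.003009.
Step 5 — 3dB bandwidth: Δω = ω₀/Q = 2.35e+05 rad/s; BW = Δω/(2π) = 3.74e+04 Hz.

(a) f₀ = 112.5 Hz  (b) Q = 0.003009  (c) BW = 3.74e+04 Hz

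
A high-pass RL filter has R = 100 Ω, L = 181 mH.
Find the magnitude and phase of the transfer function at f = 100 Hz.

Step 1 — Angular frequency: ω = 2π·100 = 628.3 rad/s.
Step 2 — Transfer function: H(jω) = jωL/(R + jωL).
Step 3 — Numerator jωL = j·113.7; denominator R + jωL = 100 + j113.7.
Step 4 — H = 0.564 + j0.4959.
Step 5 — Magnitude: |H| = 0.751 (-2.5 dB); phase: φ = 41.3°.

|H| = 0.751 (-2.5 dB), φ = 41.3°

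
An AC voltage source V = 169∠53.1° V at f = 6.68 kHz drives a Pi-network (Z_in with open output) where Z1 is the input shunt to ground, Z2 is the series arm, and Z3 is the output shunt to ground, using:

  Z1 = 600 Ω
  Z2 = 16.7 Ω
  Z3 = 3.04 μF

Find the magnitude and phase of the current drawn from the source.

Step 1 — Angular frequency: ω = 2π·f = 2π·6680 = 4.197e+04 rad/s.
Step 2 — Component impedances:
  Z1: Z = R = 600 Ω
  Z2: Z = R = 16.7 Ω
  Z3: Z = 1/(jωC) = -j/(ω·C) = 0 - j7.837 Ω
Step 3 — With open output, the series arm Z2 and the output shunt Z3 appear in series to ground: Z2 + Z3 = 16.7 - j7.837 Ω.
Step 4 — Parallel with input shunt Z1: Z_in = Z1 || (Z2 + Z3) = 16.34 - j7.417 Ω = 17.95∠-24.4° Ω.
Step 5 — Source phasor: V = 169∠53.1° V = 101.5 + j135.1 V.
Step 6 — Ohm's law: I = V / Z_total = (101.5 + j135.1) / (16.34 - j7.417) = 2.036 + j9.194 A.
Step 7 — Convert to polar: |I| = 9.417 A, ∠I = 77.5°.

I = 9.417∠77.5° A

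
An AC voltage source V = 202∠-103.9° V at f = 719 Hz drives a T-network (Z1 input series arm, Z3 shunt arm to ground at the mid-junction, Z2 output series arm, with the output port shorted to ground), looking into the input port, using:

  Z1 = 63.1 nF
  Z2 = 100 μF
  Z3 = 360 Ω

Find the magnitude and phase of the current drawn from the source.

Step 1 — Angular frequency: ω = 2π·f = 2π·719 = 4518 rad/s.
Step 2 — Component impedances:
  Z1: Z = 1/(jωC) = -j/(ω·C) = 0 - j3508 Ω
  Z2: Z = 1/(jωC) = -j/(ω·C) = 0 - j2.214 Ω
  Z3: Z = R = 360 Ω
Step 3 — With the output port shorted to ground, the output series arm Z2 runs from the junction to ground; the shunt arm Z3 also runs from the junction to ground. They appear in parallel: Z3 || Z2 = 0.01361 - j2.213 Ω.
Step 4 — Series with input arm Z1: Z_in = Z1 + (Z3 || Z2) = 0.01361 - j3510 Ω = 3510∠-90.0° Ω.
Step 5 — Source phasor: V = 202∠-103.9° V = -48.53 - j196.1 V.
Step 6 — Ohm's law: I = V / Z_total = (-48.53 - j196.1) / (0.01361 - j3510) = 0.05586 - j0.01382 A.
Step 7 — Convert to polar: |I| = 0.05755 A, ∠I = -13.9°.

I = 0.05755∠-13.9° A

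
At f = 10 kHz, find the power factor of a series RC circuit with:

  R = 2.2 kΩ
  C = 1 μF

Step 1 — Angular frequency: ω = 2π·f = 2π·1e+04 = 6.283e+04 rad/s.
Step 2 — Component impedances:
  R: Z = R = 2200 Ω
  C: Z = 1/(jωC) = -j/(ω·C) = 0 - j15.92 Ω
Step 3 — Series combination: Z_total = R + C = 2200 - j15.92 Ω = 2200∠-0.4° Ω.
Step 4 — Power factor: PF = cos(φ) = Re(Z)/|Z| = 2200/2200 = 1.
Step 5 — Type: Im(Z) = -15.92 ⇒ leading (phase φ = -0.4°).

PF = 1 (leading, φ = -0.4°)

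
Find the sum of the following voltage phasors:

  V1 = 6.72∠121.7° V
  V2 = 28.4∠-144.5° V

Step 1 — Convert each phasor to rectangular form:
  V1 = 6.72·(cos(121.7°) + j·sin(121.7°)) = -3.531 + j5.717 V
  V2 = 28.4·(cos(-144.5°) + j·sin(-144.5°)) = -23.12 - j16.49 V
Step 2 — Sum components: V_total = -26.65 - j10.77 V.
Step 3 — Convert to polar: |V_total| = 28.75 V, ∠V_total = -158.0°.

V_total = 28.75∠-158.0° V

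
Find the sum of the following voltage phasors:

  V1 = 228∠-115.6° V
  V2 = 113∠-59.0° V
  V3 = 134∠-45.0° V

Step 1 — Convert each phasor to rectangular form:
  V1 = 228·(cos(-115.6°) + j·sin(-115.6°)) = -98.52 - j205.6 V
  V2 = 113·(cos(-59.0°) + j·sin(-59.0°)) = 58.2 - j96.86 V
  V3 = 134·(cos(-45.0°) + j·sin(-45.0°)) = 94.75 - j94.75 V
Step 2 — Sum components: V_total = 54.44 - j397.2 V.
Step 3 — Convert to polar: |V_total| = 400.9 V, ∠V_total = -82.2°.

V_total = 400.9∠-82.2° V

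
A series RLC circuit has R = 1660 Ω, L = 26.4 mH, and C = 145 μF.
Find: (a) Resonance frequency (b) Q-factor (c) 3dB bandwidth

Step 1 — Resonance condition Im(Z)=0 gives ω₀ = 1/√(LC).
Step 2 — ω₀ = 1/√(0.0264·0.000145) = 511.1 rad/s.
Step 3 — f₀ = ω₀/(2π) = 81.35 Hz.
Step 4 — Series Q: Q = ω₀L/R = 511.1·0.0264/1660 = 0.008128.
Step 5 — 3dB bandwidth: Δω = ω₀/Q = 6.288e+04 rad/s; BW = Δω/(2π) = 1.001e+04 Hz.

(a) f₀ = 81.35 Hz  (b) Q = 0.008128  (c) BW = 1.001e+04 Hz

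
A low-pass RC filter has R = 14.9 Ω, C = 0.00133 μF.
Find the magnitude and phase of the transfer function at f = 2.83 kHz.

Step 1 — Angular frequency: ω = 2π·2830 = 1.778e+04 rad/s.
Step 2 — Transfer function: H(jω) = 1/(1 + jωRC).
Step 3 — Denominator: 1 + jωRC = 1 + j·1.778e+04·14.9·1.33e-09 = 1 + j0.0003524.
Step 4 — H = 1 - j0.0003524.
Step 5 — Magnitude: |H| = 1 (-0.0 dB); phase: φ = -0.0°.

|H| = 1 (-0.0 dB), φ = -0.0°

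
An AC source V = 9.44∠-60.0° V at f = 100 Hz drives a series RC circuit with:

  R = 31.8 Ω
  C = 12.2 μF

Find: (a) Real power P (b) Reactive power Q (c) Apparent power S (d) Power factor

Step 1 — Angular frequency: ω = 2π·f = 2π·100 = 628.3 rad/s.
Step 2 — Component impedances:
  R: Z = R = 31.8 Ω
  C: Z = 1/(jωC) = -j/(ω·C) = 0 - j130.5 Ω
Step 3 — Series combination: Z_total = R + C = 31.8 - j130.5 Ω = 134.3∠-76.3° Ω.
Step 4 — Source phasor: V = 9.44∠-60.0° V = 4.72 - j8.175 V.
Step 5 — Current: I = V / Z = 0.06748 + j0.01973 A = 0.0703∠16.3° A.
Step 6 — Complex power: S = V·I* = 0.1572 - j0.6448 VA.
Step 7 — Real power: P = Re(S) = 0.1572 W.
Step 8 — Reactive power: Q = Im(S) = -0.6448 VAR.
Step 9 — Apparent power: |S| = 0.6637 VA.
Step 10 — Power factor: PF = P/|S| = 0.2368 (leading).

(a) P = 0.1572 W  (b) Q = -0.6448 VAR  (c) S = 0.6637 VA  (d) PF = 0.2368 (leading)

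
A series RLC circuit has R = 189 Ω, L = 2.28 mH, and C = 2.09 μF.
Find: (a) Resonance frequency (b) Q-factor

Step 1 — Resonance condition Im(Z)=0 gives ω₀ = 1/√(LC).
Step 2 — ω₀ = 1/√(0.00228·2.09e-06) = 1.449e+04 rad/s.
Step 3 — f₀ = ω₀/(2π) = 2306 Hz.
Step 4 — Series Q: Q = ω₀L/R = 1.449e+04·0.00228/189 = 0.1748.

(a) f₀ = 2306 Hz  (b) Q = 0.1748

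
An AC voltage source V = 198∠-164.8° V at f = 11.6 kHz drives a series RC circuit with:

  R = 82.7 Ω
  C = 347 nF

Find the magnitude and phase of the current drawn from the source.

Step 1 — Angular frequency: ω = 2π·f = 2π·1.16e+04 = 7.288e+04 rad/s.
Step 2 — Component impedances:
  R: Z = R = 82.7 Ω
  C: Z = 1/(jωC) = -j/(ω·C) = 0 - j39.54 Ω
Step 3 — Series combination: Z_total = R + C = 82.7 - j39.54 Ω = 91.67∠-25.6° Ω.
Step 4 — Source phasor: V = 198∠-164.8° V = -191.1 - j51.91 V.
Step 5 — Ohm's law: I = V / Z_total = (-191.1 - j51.91) / (82.7 - j39.54) = -1.636 - j1.41 A.
Step 6 — Convert to polar: |I| = 2.16 A, ∠I = -139.2°.

I = 2.16∠-139.2° A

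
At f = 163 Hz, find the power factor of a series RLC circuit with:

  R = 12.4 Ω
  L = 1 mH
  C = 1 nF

Step 1 — Angular frequency: ω = 2π·f = 2π·163 = 1024 rad/s.
Step 2 — Component impedances:
  R: Z = R = 12.4 Ω
  L: Z = jωL = j·1024·0.001 = 0 + j1.024 Ω
  C: Z = 1/(jωC) = -j/(ω·C) = 0 - j9.764e+05 Ω
Step 3 — Series combination: Z_total = R + L + C = 12.4 - j9.764e+05 Ω = 9.764e+05∠-90.0° Ω.
Step 4 — Power factor: PF = cos(φ) = Re(Z)/|Z| = 12.4/9.764e+05 = 1.27e-05.
Step 5 — Type: Im(Z) = -9.764e+05 ⇒ leading (phase φ = -90.0°).

PF = 1.27e-05 (leading, φ = -90.0°)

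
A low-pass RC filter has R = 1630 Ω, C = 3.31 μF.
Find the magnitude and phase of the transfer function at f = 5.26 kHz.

Step 1 — Angular frequency: ω = 2π·5260 = 3.305e+04 rad/s.
Step 2 — Transfer function: H(jω) = 1/(1 + jωRC).
Step 3 — Denominator: 1 + jωRC = 1 + j·3.305e+04·1630·3.31e-06 = 1 + j178.3.
Step 4 — H = 3.145e-05 - j0.005608.
Step 5 — Magnitude: |H| = 0.005608 (-45.0 dB); phase: φ = -89.7°.

|H| = 0.005608 (-45.0 dB), φ = -89.7°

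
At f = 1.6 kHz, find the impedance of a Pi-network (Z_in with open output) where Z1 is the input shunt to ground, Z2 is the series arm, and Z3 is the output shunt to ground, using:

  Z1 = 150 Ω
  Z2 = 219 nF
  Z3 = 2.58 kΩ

Step 1 — Angular frequency: ω = 2π·f = 2π·1600 = 1.005e+04 rad/s.
Step 2 — Component impedances:
  Z1: Z = R = 150 Ω
  Z2: Z = 1/(jωC) = -j/(ω·C) = 0 - j454.2 Ω
  Z3: Z = R = 2580 Ω
Step 3 — With open output, the series arm Z2 and the output shunt Z3 appear in series to ground: Z2 + Z3 = 2580 - j454.2 Ω.
Step 4 — Parallel with input shunt Z1: Z_in = Z1 || (Z2 + Z3) = 142 - j1.334 Ω = 142∠-0.5° Ω.

Z = 142 - j1.334 Ω = 142∠-0.5° Ω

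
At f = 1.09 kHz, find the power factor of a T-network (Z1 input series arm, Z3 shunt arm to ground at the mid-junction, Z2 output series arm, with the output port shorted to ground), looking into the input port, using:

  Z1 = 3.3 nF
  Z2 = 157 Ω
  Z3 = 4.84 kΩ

Step 1 — Angular frequency: ω = 2π·f = 2π·1090 = 6849 rad/s.
Step 2 — Component impedances:
  Z1: Z = 1/(jωC) = -j/(ω·C) = 0 - j4.425e+04 Ω
  Z2: Z = R = 157 Ω
  Z3: Z = R = 4840 Ω
Step 3 — With the output port shorted to ground, the output series arm Z2 runs from the junction to ground; the shunt arm Z3 also runs from the junction to ground. They appear in parallel: Z3 || Z2 = 152.1 Ω.
Step 4 — Series with input arm Z1: Z_in = Z1 + (Z3 || Z2) = 152.1 - j4.425e+04 Ω = 4.425e+04∠-89.8° Ω.
Step 5 — Power factor: PF = cos(φ) = Re(Z)/|Z| = 152.1/4.425e+04 = 0.003437.
Step 6 — Type: Im(Z) = -4.425e+04 ⇒ leading (phase φ = -89.8°).

PF = 0.003437 (leading, φ = -89.8°)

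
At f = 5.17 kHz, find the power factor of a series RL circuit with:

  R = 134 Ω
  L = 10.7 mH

Step 1 — Angular frequency: ω = 2π·f = 2π·5170 = 3.248e+04 rad/s.
Step 2 — Component impedances:
  R: Z = R = 134 Ω
  L: Z = jωL = j·3.248e+04·0.0107 = 0 + j347.6 Ω
Step 3 — Series combination: Z_total = R + L = 134 + j347.6 Ω = 372.5∠68.9° Ω.
Step 4 — Power factor: PF = cos(φ) = Re(Z)/|Z| = 134/372.5 = 0.3597.
Step 5 — Type: Im(Z) = 347.6 ⇒ lagging (phase φ = 68.9°).

PF = 0.3597 (lagging, φ = 68.9°)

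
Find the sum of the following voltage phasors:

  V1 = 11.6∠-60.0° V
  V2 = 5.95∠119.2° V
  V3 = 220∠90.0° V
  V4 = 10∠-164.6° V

Step 1 — Convert each phasor to rectangular form:
  V1 = 11.6·(cos(-60.0°) + j·sin(-60.0°)) = 5.8 - j10.05 V
  V2 = 5.95·(cos(119.2°) + j·sin(119.2°)) = -2.903 + j5.194 V
  V3 = 220·(cos(90.0°) + j·sin(90.0°)) = 0 + j220 V
  V4 = 10·(cos(-164.6°) + j·sin(-164.6°)) = -9.641 - j2.656 V
Step 2 — Sum components: V_total = -6.744 + j212.5 V.
Step 3 — Convert to polar: |V_total| = 212.6 V, ∠V_total = 91.8°.

V_total = 212.6∠91.8° V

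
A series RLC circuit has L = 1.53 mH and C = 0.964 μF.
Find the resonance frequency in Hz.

Step 1 — Resonance condition Im(Z)=0 gives ω₀ = 1/√(LC).
Step 2 — ω₀ = 1/√(0.00153·9.64e-07) = 2.604e+04 rad/s.
Step 3 — f₀ = ω₀/(2π) = 4144 Hz.

f₀ = 4144 Hz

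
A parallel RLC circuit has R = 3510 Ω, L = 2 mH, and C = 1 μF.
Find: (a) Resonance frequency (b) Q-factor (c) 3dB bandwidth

Step 1 — Resonance: ω₀ = 1/√(LC) = 1/√(0.002·1e-06) = 2.236e+04 rad/s.
Step 2 — f₀ = ω₀/(2π) = 3559 Hz.
Step 3 — Parallel Q: Q = R/(ω₀L) = 3510/(2.236e+04·0.002) = 78.49.
Step 4 — Bandwidth: Δω = ω₀/Q = 284.9 rad/s; BW = Δω/(2π) = 45.34 Hz.

(a) f₀ = 3559 Hz  (b) Q = 78.49  (c) BW = 45.34 Hz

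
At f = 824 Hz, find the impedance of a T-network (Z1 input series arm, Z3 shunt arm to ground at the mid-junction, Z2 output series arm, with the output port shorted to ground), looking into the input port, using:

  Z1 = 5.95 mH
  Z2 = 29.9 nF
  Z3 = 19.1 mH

Step 1 — Angular frequency: ω = 2π·f = 2π·824 = 5177 rad/s.
Step 2 — Component impedances:
  Z1: Z = jωL = j·5177·0.00595 = 0 + j30.81 Ω
  Z2: Z = 1/(jωC) = -j/(ω·C) = 0 - j6460 Ω
  Z3: Z = jωL = j·5177·0.0191 = 0 + j98.89 Ω
Step 3 — With the output port shorted to ground, the output series arm Z2 runs from the junction to ground; the shunt arm Z3 also runs from the junction to ground. They appear in parallel: Z3 || Z2 = 0 + j100.4 Ω.
Step 4 — Series with input arm Z1: Z_in = Z1 + (Z3 || Z2) = 0 + j131.2 Ω = 131.2∠90.0° Ω.

Z = 0 + j131.2 Ω = 131.2∠90.0° Ω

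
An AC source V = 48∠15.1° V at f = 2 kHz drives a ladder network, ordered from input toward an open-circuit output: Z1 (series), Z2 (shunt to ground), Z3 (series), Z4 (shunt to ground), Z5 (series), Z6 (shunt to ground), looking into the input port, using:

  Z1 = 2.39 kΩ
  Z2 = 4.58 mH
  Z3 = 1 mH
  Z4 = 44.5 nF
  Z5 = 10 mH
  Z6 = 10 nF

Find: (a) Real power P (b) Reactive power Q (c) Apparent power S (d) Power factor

Step 1 — Angular frequency: ω = 2π·f = 2π·2000 = 1.257e+04 rad/s.
Step 2 — Component impedances:
  Z1: Z = R = 2390 Ω
  Z2: Z = jωL = j·1.257e+04·0.00458 = 0 + j57.55 Ω
  Z3: Z = jωL = j·1.257e+04·0.001 = 0 + j12.57 Ω
  Z4: Z = 1/(jωC) = -j/(ω·C) = 0 - j1788 Ω
  Z5: Z = jωL = j·1.257e+04·0.01 = 0 + j125.7 Ω
  Z6: Z = 1/(jωC) = -j/(ω·C) = 0 - j7958 Ω
Step 3 — Ladder network (open output): work backward from the far end, alternating series and parallel combinations. Z_in = 2390 + j59.94 Ω = 2391∠1.4° Ω.
Step 4 — Source phasor: V = 48∠15.1° V = 46.34 + j12.5 V.
Step 5 — Current: I = V / Z = 0.01951 + j0.004743 A = 0.02008∠13.7° A.
Step 6 — Complex power: S = V·I* = 0.9634 + j0.02416 VA.
Step 7 — Real power: P = Re(S) = 0.9634 W.
Step 8 — Reactive power: Q = Im(S) = 0.02416 VAR.
Step 9 — Apparent power: |S| = 0.9637 VA.
Step 10 — Power factor: PF = P/|S| = 0.9997 (lagging).

(a) P = 0.9634 W  (b) Q = 0.02416 VAR  (c) S = 0.9637 VA  (d) PF = 0.9997 (lagging)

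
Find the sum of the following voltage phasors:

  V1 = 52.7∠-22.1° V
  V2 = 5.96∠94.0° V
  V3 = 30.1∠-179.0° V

Step 1 — Convert each phasor to rectangular form:
  V1 = 52.7·(cos(-22.1°) + j·sin(-22.1°)) = 48.83 - j19.83 V
  V2 = 5.96·(cos(94.0°) + j·sin(94.0°)) = -0.4157 + j5.945 V
  V3 = 30.1·(cos(-179.0°) + j·sin(-179.0°)) = -30.1 - j0.5253 V
Step 2 — Sum components: V_total = 18.32 - j14.41 V.
Step 3 — Convert to polar: |V_total| = 23.3 V, ∠V_total = -38.2°.

V_total = 23.3∠-38.2° V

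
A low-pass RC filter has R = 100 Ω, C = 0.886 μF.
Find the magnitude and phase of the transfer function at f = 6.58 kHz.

Step 1 — Angular frequency: ω = 2π·6580 = 4.134e+04 rad/s.
Step 2 — Transfer function: H(jω) = 1/(1 + jωRC).
Step 3 — Denominator: 1 + jωRC = 1 + j·4.134e+04·100·8.86e-07 = 1 + j3.663.
Step 4 — H = 0.06936 - j0.2541.
Step 5 — Magnitude: |H| = 0.2634 (-11.6 dB); phase: φ = -74.7°.

|H| = 0.2634 (-11.6 dB), φ = -74.7°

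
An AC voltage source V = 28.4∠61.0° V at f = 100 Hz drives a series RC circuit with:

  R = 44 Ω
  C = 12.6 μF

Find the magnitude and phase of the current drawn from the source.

Step 1 — Angular frequency: ω = 2π·f = 2π·100 = 628.3 rad/s.
Step 2 — Component impedances:
  R: Z = R = 44 Ω
  C: Z = 1/(jωC) = -j/(ω·C) = 0 - j126.3 Ω
Step 3 — Series combination: Z_total = R + C = 44 - j126.3 Ω = 133.8∠-70.8° Ω.
Step 4 — Source phasor: V = 28.4∠61.0° V = 13.77 + j24.84 V.
Step 5 — Ohm's law: I = V / Z_total = (13.77 + j24.84) / (44 - j126.3) = -0.1415 + j0.1583 A.
Step 6 — Convert to polar: |I| = 0.2123 A, ∠I = 131.8°.

I = 0.2123∠131.8° A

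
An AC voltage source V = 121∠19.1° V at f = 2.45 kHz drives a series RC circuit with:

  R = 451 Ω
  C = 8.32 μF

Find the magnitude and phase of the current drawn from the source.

Step 1 — Angular frequency: ω = 2π·f = 2π·2450 = 1.539e+04 rad/s.
Step 2 — Component impedances:
  R: Z = R = 451 Ω
  C: Z = 1/(jωC) = -j/(ω·C) = 0 - j7.808 Ω
Step 3 — Series combination: Z_total = R + C = 451 - j7.808 Ω = 451.1∠-1.0° Ω.
Step 4 — Source phasor: V = 121∠19.1° V = 114.3 + j39.59 V.
Step 5 — Ohm's law: I = V / Z_total = (114.3 + j39.59) / (451 - j7.808) = 0.2519 + j0.09215 A.
Step 6 — Convert to polar: |I| = 0.2683 A, ∠I = 20.1°.

I = 0.2683∠20.1° A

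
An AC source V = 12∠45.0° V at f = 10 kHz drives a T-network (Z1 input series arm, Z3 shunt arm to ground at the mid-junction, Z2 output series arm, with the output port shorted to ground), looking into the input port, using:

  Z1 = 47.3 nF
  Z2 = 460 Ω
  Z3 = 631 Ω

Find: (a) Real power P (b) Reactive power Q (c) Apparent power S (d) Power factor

Step 1 — Angular frequency: ω = 2π·f = 2π·1e+04 = 6.283e+04 rad/s.
Step 2 — Component impedances:
  Z1: Z = 1/(jωC) = -j/(ω·C) = 0 - j336.5 Ω
  Z2: Z = R = 460 Ω
  Z3: Z = R = 631 Ω
Step 3 — With the output port shorted to ground, the output series arm Z2 runs from the junction to ground; the shunt arm Z3 also runs from the junction to ground. They appear in parallel: Z3 || Z2 = 266 Ω.
Step 4 — Series with input arm Z1: Z_in = Z1 + (Z3 || Z2) = 266 - j336.5 Ω = 429∠-51.7° Ω.
Step 5 — Source phasor: V = 12∠45.0° V = 8.485 + j8.485 V.
Step 6 — Current: I = V / Z = -0.003248 + j0.02779 A = 0.02798∠96.7° A.
Step 7 — Complex power: S = V·I* = 0.2082 - j0.2633 VA.
Step 8 — Real power: P = Re(S) = 0.2082 W.
Step 9 — Reactive power: Q = Im(S) = -0.2633 VAR.
Step 10 — Apparent power: |S| = 0.3357 VA.
Step 11 — Power factor: PF = P/|S| = 0.6202 (leading).

(a) P = 0.2082 W  (b) Q = -0.2633 VAR  (c) S = 0.3357 VA  (d) PF = 0.6202 (leading)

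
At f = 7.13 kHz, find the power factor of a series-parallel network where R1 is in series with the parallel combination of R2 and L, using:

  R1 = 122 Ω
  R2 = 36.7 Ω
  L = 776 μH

Step 1 — Angular frequency: ω = 2π·f = 2π·7130 = 4.48e+04 rad/s.
Step 2 — Component impedances:
  R1: Z = R = 122 Ω
  R2: Z = R = 36.7 Ω
  L: Z = jωL = j·4.48e+04·0.000776 = 0 + j34.76 Ω
Step 3 — Parallel branch: R2 || L = 1/(1/R2 + 1/L) = 17.36 + j18.32 Ω.
Step 4 — Series with R1: Z_total = R1 + (R2 || L) = 139.4 + j18.32 Ω = 140.6∠7.5° Ω.
Step 5 — Power factor: PF = cos(φ) = Re(Z)/|Z| = 139.4/140.6 = 0.9915.
Step 6 — Type: Im(Z) = 18.32 ⇒ lagging (phase φ = 7.5°).

PF = 0.9915 (lagging, φ = 7.5°)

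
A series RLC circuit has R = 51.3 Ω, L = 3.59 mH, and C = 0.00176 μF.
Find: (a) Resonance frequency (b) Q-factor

Step 1 — Resonance condition Im(Z)=0 gives ω₀ = 1/√(LC).
Step 2 — ω₀ = 1/√(0.00359·1.76e-09) = 3.978e+05 rad/s.
Step 3 — f₀ = ω₀/(2π) = 6.332e+04 Hz.
Step 4 — Series Q: Q = ω₀L/R = 3.978e+05·0.00359/51.3 = 27.84.

(a) f₀ = 6.332e+04 Hz  (b) Q = 27.84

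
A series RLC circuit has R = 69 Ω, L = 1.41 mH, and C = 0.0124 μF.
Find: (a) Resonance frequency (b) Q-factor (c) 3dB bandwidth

Step 1 — Resonance: ω₀ = 1/√(LC) = 1/√(0.00141·1.24e-08) = 2.392e+05 rad/s.
Step 2 — f₀ = ω₀/(2π) = 3.806e+04 Hz.
Step 3 — Series Q: Q = ω₀L/R = 2.392e+05·0.00141/69 = 4.887.
Step 4 — Bandwidth: Δω = ω₀/Q = 4.894e+04 rad/s; BW = Δω/(2π) = 7788 Hz.

(a) f₀ = 3.806e+04 Hz  (b) Q = 4.887  (c) BW = 7788 Hz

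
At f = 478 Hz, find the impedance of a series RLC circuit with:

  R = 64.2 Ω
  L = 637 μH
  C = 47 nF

Step 1 — Angular frequency: ω = 2π·f = 2π·478 = 3003 rad/s.
Step 2 — Component impedances:
  R: Z = R = 64.2 Ω
  L: Z = jωL = j·3003·0.000637 = 0 + j1.913 Ω
  C: Z = 1/(jωC) = -j/(ω·C) = 0 - j7084 Ω
Step 3 — Series combination: Z_total = R + L + C = 64.2 - j7082 Ω = 7083∠-89.5° Ω.

Z = 64.2 - j7082 Ω = 7083∠-89.5° Ω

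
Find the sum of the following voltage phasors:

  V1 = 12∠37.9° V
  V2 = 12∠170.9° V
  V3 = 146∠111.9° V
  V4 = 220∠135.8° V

Step 1 — Convert each phasor to rectangular form:
  V1 = 12·(cos(37.9°) + j·sin(37.9°)) = 9.469 + j7.371 V
  V2 = 12·(cos(170.9°) + j·sin(170.9°)) = -11.85 + j1.898 V
  V3 = 146·(cos(111.9°) + j·sin(111.9°)) = -54.46 + j135.5 V
  V4 = 220·(cos(135.8°) + j·sin(135.8°)) = -157.7 + j153.4 V
Step 2 — Sum components: V_total = -214.6 + j298.1 V.
Step 3 — Convert to polar: |V_total| = 367.3 V, ∠V_total = 125.7°.

V_total = 367.3∠125.7° V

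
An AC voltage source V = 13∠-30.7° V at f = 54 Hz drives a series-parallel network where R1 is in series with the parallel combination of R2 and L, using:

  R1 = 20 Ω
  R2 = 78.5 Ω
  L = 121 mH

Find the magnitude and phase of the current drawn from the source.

Step 1 — Angular frequency: ω = 2π·f = 2π·54 = 339.3 rad/s.
Step 2 — Component impedances:
  R1: Z = R = 20 Ω
  R2: Z = R = 78.5 Ω
  L: Z = jωL = j·339.3·0.121 = 0 + j41.05 Ω
Step 3 — Parallel branch: R2 || L = 1/(1/R2 + 1/L) = 16.86 + j32.24 Ω.
Step 4 — Series with R1: Z_total = R1 + (R2 || L) = 36.86 + j32.24 Ω = 48.97∠41.2° Ω.
Step 5 — Source phasor: V = 13∠-30.7° V = 11.18 - j6.637 V.
Step 6 — Ohm's law: I = V / Z_total = (11.18 - j6.637) / (36.86 + j32.24) = 0.0826 - j0.2523 A.
Step 7 — Convert to polar: |I| = 0.2655 A, ∠I = -71.9°.

I = 0.2655∠-71.9° A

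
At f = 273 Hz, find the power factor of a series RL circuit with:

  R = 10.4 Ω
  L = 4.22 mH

Step 1 — Angular frequency: ω = 2π·f = 2π·273 = 1715 rad/s.
Step 2 — Component impedances:
  R: Z = R = 10.4 Ω
  L: Z = jωL = j·1715·0.00422 = 0 + j7.239 Ω
Step 3 — Series combination: Z_total = R + L = 10.4 + j7.239 Ω = 12.67∠34.8° Ω.
Step 4 — Power factor: PF = cos(φ) = Re(Z)/|Z| = 10.4/12.67 = 0.8208.
Step 5 — Type: Im(Z) = 7.239 ⇒ lagging (phase φ = 34.8°).

PF = 0.8208 (lagging, φ = 34.8°)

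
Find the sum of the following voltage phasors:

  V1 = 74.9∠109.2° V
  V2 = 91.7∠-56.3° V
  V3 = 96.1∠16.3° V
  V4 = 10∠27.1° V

Step 1 — Convert each phasor to rectangular form:
  V1 = 74.9·(cos(109.2°) + j·sin(109.2°)) = -24.63 + j70.73 V
  V2 = 91.7·(cos(-56.3°) + j·sin(-56.3°)) = 50.88 - j76.29 V
  V3 = 96.1·(cos(16.3°) + j·sin(16.3°)) = 92.24 + j26.97 V
  V4 = 10·(cos(27.1°) + j·sin(27.1°)) = 8.902 + j4.555 V
Step 2 — Sum components: V_total = 127.4 + j25.97 V.
Step 3 — Convert to polar: |V_total| = 130 V, ∠V_total = 11.5°.

V_total = 130∠11.5° V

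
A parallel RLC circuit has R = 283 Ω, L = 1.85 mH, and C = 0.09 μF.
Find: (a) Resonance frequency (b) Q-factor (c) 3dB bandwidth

Step 1 — Resonance: ω₀ = 1/√(LC) = 1/√(0.00185·9e-08) = 7.75e+04 rad/s.
Step 2 — f₀ = ω₀/(2π) = 1.233e+04 Hz.
Step 3 — Parallel Q: Q = R/(ω₀L) = 283/(7.75e+04·0.00185) = 1.974.
Step 4 — Bandwidth: Δω = ω₀/Q = 3.926e+04 rad/s; BW = Δω/(2π) = 6249 Hz.

(a) f₀ = 1.233e+04 Hz  (b) Q = 1.974  (c) BW = 6249 Hz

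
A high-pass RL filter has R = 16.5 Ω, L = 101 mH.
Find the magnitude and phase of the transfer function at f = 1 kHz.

Step 1 — Angular frequency: ω = 2π·1000 = 6283 rad/s.
Step 2 — Transfer function: H(jω) = jωL/(R + jωL).
Step 3 — Numerator jωL = j·634.6; denominator R + jωL = 16.5 + j634.6.
Step 4 — H = 0.9993 + j0.02598.
Step 5 — Magnitude: |H| = 0.9997 (-0.0 dB); phase: φ = 1.5°.

|H| = 0.9997 (-0.0 dB), φ = 1.5°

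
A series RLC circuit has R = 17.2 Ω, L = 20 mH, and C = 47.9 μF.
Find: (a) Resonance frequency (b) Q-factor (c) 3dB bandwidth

Step 1 — Resonance: ω₀ = 1/√(LC) = 1/√(0.02·4.79e-05) = 1022 rad/s.
Step 2 — f₀ = ω₀/(2π) = 162.6 Hz.
Step 3 — Series Q: Q = ω₀L/R = 1022·0.02/17.2 = 1.188.
Step 4 — Bandwidth: Δω = ω₀/Q = 860 rad/s; BW = Δω/(2π) = 136.9 Hz.

(a) f₀ = 162.6 Hz  (b) Q = 1.188  (c) BW = 136.9 Hz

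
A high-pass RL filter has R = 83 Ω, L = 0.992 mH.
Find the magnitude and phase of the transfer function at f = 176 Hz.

Step 1 — Angular frequency: ω = 2π·176 = 1106 rad/s.
Step 2 — Transfer function: H(jω) = jωL/(R + jωL).
Step 3 — Numerator jωL = j·1.097; denominator R + jωL = 83 + j1.097.
Step 4 — H = 0.0001747 + j0.01321.
Step 5 — Magnitude: |H| = 0.01322 (-37.6 dB); phase: φ = 89.2°.

|H| = 0.01322 (-37.6 dB), φ = 89.2°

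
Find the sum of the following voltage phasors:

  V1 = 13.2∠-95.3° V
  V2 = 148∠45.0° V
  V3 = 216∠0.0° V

Step 1 — Convert each phasor to rectangular form:
  V1 = 13.2·(cos(-95.3°) + j·sin(-95.3°)) = -1.219 - j13.14 V
  V2 = 148·(cos(45.0°) + j·sin(45.0°)) = 104.7 + j104.7 V
  V3 = 216·(cos(0.0°) + j·sin(0.0°)) = 216 V
Step 2 — Sum components: V_total = 319.4 + j91.51 V.
Step 3 — Convert to polar: |V_total| = 332.3 V, ∠V_total = 16.0°.

V_total = 332.3∠16.0° V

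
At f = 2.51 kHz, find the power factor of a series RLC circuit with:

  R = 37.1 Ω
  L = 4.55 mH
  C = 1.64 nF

Step 1 — Angular frequency: ω = 2π·f = 2π·2510 = 1.577e+04 rad/s.
Step 2 — Component impedances:
  R: Z = R = 37.1 Ω
  L: Z = jωL = j·1.577e+04·0.00455 = 0 + j71.76 Ω
  C: Z = 1/(jωC) = -j/(ω·C) = 0 - j3.866e+04 Ω
Step 3 — Series combination: Z_total = R + L + C = 37.1 - j3.859e+04 Ω = 3.859e+04∠-89.9° Ω.
Step 4 — Power factor: PF = cos(φ) = Re(Z)/|Z| = 37.1/38592 = 0.0009613.
Step 5 — Type: Im(Z) = -3.859e+04 ⇒ leading (phase φ = -89.9°).

PF = 0.0009613 (leading, φ = -89.9°)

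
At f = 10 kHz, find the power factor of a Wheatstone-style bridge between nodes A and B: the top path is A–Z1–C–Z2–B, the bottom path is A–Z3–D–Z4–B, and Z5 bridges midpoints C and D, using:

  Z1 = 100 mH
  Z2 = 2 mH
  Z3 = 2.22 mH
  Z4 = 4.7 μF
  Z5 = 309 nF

Step 1 — Angular frequency: ω = 2π·f = 2π·1e+04 = 6.283e+04 rad/s.
Step 2 — Component impedances:
  Z1: Z = jωL = j·6.283e+04·0.1 = 0 + j6283 Ω
  Z2: Z = jωL = j·6.283e+04·0.002 = 0 + j125.7 Ω
  Z3: Z = jωL = j·6.283e+04·0.00222 = 0 + j139.5 Ω
  Z4: Z = 1/(jωC) = -j/(ω·C) = 0 - j3.386 Ω
  Z5: Z = 1/(jωC) = -j/(ω·C) = 0 - j51.51 Ω
Step 3 — Bridge requires nodal analysis (the Z5 bridge couples midpoints C and D, so the two paths cannot be reduced to a simple series/parallel combination). Setting node B to ground and injecting 1 A at node A, the 3-node admittance system at A, C, D solves to V_A = Z_AB = 0 + j132.8 Ω = 132.8∠90.0° Ω.
Step 4 — Power factor: PF = cos(φ) = Re(Z)/|Z| = 0/132.8 = 0.
Step 5 — Type: Im(Z) = 132.8 ⇒ lagging (phase φ = 90.0°).

PF = 0 (lagging, φ = 90.0°)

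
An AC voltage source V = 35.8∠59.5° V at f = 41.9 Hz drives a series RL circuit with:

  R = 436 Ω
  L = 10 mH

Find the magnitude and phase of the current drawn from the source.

Step 1 — Angular frequency: ω = 2π·f = 2π·41.9 = 263.3 rad/s.
Step 2 — Component impedances:
  R: Z = R = 436 Ω
  L: Z = jωL = j·263.3·0.01 = 0 + j2.633 Ω
Step 3 — Series combination: Z_total = R + L = 436 + j2.633 Ω = 436∠0.3° Ω.
Step 4 — Source phasor: V = 35.8∠59.5° V = 18.17 + j30.85 V.
Step 5 — Ohm's law: I = V / Z_total = (18.17 + j30.85) / (436 + j2.633) = 0.0421 + j0.07049 A.
Step 6 — Convert to polar: |I| = 0.08211 A, ∠I = 59.2°.

I = 0.08211∠59.2° A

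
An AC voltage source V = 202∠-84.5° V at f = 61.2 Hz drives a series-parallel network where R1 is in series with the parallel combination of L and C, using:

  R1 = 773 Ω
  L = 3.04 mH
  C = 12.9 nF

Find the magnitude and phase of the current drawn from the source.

Step 1 — Angular frequency: ω = 2π·f = 2π·61.2 = 384.5 rad/s.
Step 2 — Component impedances:
  R1: Z = R = 773 Ω
  L: Z = jωL = j·384.5·0.00304 = 0 + j1.169 Ω
  C: Z = 1/(jωC) = -j/(ω·C) = 0 - j2.016e+05 Ω
Step 3 — Parallel branch: L || C = 1/(1/L + 1/C) = 0 + j1.169 Ω.
Step 4 — Series with R1: Z_total = R1 + (L || C) = 773 + j1.169 Ω = 773∠0.1° Ω.
Step 5 — Source phasor: V = 202∠-84.5° V = 19.36 - j201.1 V.
Step 6 — Ohm's law: I = V / Z_total = (19.36 - j201.1) / (773 + j1.169) = 0.02465 - j0.2602 A.
Step 7 — Convert to polar: |I| = 0.2613 A, ∠I = -84.6°.

I = 0.2613∠-84.6° A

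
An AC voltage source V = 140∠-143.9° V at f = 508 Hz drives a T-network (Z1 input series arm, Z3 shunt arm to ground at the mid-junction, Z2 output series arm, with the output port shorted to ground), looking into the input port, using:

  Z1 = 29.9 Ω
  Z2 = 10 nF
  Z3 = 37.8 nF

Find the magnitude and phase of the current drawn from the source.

Step 1 — Angular frequency: ω = 2π·f = 2π·508 = 3192 rad/s.
Step 2 — Component impedances:
  Z1: Z = R = 29.9 Ω
  Z2: Z = 1/(jωC) = -j/(ω·C) = 0 - j3.133e+04 Ω
  Z3: Z = 1/(jωC) = -j/(ω·C) = 0 - j8288 Ω
Step 3 — With the output port shorted to ground, the output series arm Z2 runs from the junction to ground; the shunt arm Z3 also runs from the junction to ground. They appear in parallel: Z3 || Z2 = 0 - j6554 Ω.
Step 4 — Series with input arm Z1: Z_in = Z1 + (Z3 || Z2) = 29.9 - j6554 Ω = 6554∠-89.7° Ω.
Step 5 — Source phasor: V = 140∠-143.9° V = -113.1 - j82.49 V.
Step 6 — Ohm's law: I = V / Z_total = (-113.1 - j82.49) / (29.9 - j6554) = 0.01251 - j0.01732 A.
Step 7 — Convert to polar: |I| = 0.02136 A, ∠I = -54.2°.

I = 0.02136∠-54.2° A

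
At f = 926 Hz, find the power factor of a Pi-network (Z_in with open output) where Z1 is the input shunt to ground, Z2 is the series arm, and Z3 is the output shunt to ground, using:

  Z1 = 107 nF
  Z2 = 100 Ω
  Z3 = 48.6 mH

Step 1 — Angular frequency: ω = 2π·f = 2π·926 = 5818 rad/s.
Step 2 — Component impedances:
  Z1: Z = 1/(jωC) = -j/(ω·C) = 0 - j1606 Ω
  Z2: Z = R = 100 Ω
  Z3: Z = jωL = j·5818·0.0486 = 0 + j282.8 Ω
Step 3 — With open output, the series arm Z2 and the output shunt Z3 appear in series to ground: Z2 + Z3 = 100 + j282.8 Ω.
Step 4 — Parallel with input shunt Z1: Z_in = Z1 || (Z2 + Z3) = 146.5 + j332.1 Ω = 363∠66.2° Ω.
Step 5 — Power factor: PF = cos(φ) = Re(Z)/|Z| = 146.46/362.97 = 0.4035.
Step 6 — Type: Im(Z) = 332.1 ⇒ lagging (phase φ = 66.2°).

PF = 0.4035 (lagging, φ = 66.2°)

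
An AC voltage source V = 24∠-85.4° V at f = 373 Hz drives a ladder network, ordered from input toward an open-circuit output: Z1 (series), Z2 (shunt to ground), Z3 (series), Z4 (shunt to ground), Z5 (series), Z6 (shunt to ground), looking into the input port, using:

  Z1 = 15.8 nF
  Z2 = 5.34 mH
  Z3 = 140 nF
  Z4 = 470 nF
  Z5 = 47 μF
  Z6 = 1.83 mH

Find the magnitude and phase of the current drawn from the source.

Step 1 — Angular frequency: ω = 2π·f = 2π·373 = 2344 rad/s.
Step 2 — Component impedances:
  Z1: Z = 1/(jωC) = -j/(ω·C) = 0 - j2.701e+04 Ω
  Z2: Z = jωL = j·2344·0.00534 = 0 + j12.51 Ω
  Z3: Z = 1/(jωC) = -j/(ω·C) = 0 - j3048 Ω
  Z4: Z = 1/(jωC) = -j/(ω·C) = 0 - j907.8 Ω
  Z5: Z = 1/(jωC) = -j/(ω·C) = 0 - j9.078 Ω
  Z6: Z = jωL = j·2344·0.00183 = 0 + j4.289 Ω
Step 3 — Ladder network (open output): work backward from the far end, alternating series and parallel combinations. Z_in = 0 - j2.699e+04 Ω = 2.699e+04∠-90.0° Ω.
Step 4 — Source phasor: V = 24∠-85.4° V = 1.925 - j23.92 V.
Step 5 — Ohm's law: I = V / Z_total = (1.925 - j23.92) / (0 - j2.699e+04) = 0.0008863 + j7.131e-05 A.
Step 6 — Convert to polar: |I| = 0.0008891 A, ∠I = 4.6°.

I = 0.0008891∠4.6° A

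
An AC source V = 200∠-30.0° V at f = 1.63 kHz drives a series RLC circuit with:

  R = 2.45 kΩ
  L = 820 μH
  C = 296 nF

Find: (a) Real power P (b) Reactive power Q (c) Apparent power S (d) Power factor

Step 1 — Angular frequency: ω = 2π·f = 2π·1630 = 1.024e+04 rad/s.
Step 2 — Component impedances:
  R: Z = R = 2450 Ω
  L: Z = jωL = j·1.024e+04·0.00082 = 0 + j8.398 Ω
  C: Z = 1/(jωC) = -j/(ω·C) = 0 - j329.9 Ω
Step 3 — Series combination: Z_total = R + L + C = 2450 - j321.5 Ω = 2471∠-7.5° Ω.
Step 4 — Source phasor: V = 200∠-30.0° V = 173.2 - j100 V.
Step 5 — Current: I = V / Z = 0.07476 - j0.03101 A = 0.08094∠-22.5° A.
Step 6 — Complex power: S = V·I* = 16.05 - j2.106 VA.
Step 7 — Real power: P = Re(S) = 16.05 W.
Step 8 — Reactive power: Q = Im(S) = -2.106 VAR.
Step 9 — Apparent power: |S| = 16.19 VA.
Step 10 — Power factor: PF = P/|S| = 0.9915 (leading).

(a) P = 16.05 W  (b) Q = -2.106 VAR  (c) S = 16.19 VA  (d) PF = 0.9915 (leading)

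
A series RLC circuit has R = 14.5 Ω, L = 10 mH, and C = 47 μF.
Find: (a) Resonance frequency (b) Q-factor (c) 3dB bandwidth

Step 1 — Resonance condition Im(Z)=0 gives ω₀ = 1/√(LC).
Step 2 — ω₀ = 1/√(0.01·4.7e-05) = 1459 rad/s.
Step 3 — f₀ = ω₀/(2π) = 232.2 Hz.
Step 4 — Series Q: Q = ω₀L/R = 1459·0.01/14.5 = 1.006.
Step 5 — 3dB bandwidth: Δω = ω₀/Q = 1450 rad/s; BW = Δω/(2π) = 230.8 Hz.

(a) f₀ = 232.2 Hz  (b) Q = 1.006  (c) BW = 230.8 Hz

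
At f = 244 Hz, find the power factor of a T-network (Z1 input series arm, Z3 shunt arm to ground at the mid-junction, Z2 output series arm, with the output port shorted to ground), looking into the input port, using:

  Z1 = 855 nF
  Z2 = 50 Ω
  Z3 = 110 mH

Step 1 — Angular frequency: ω = 2π·f = 2π·244 = 1533 rad/s.
Step 2 — Component impedances:
  Z1: Z = 1/(jωC) = -j/(ω·C) = 0 - j762.9 Ω
  Z2: Z = R = 50 Ω
  Z3: Z = jωL = j·1533·0.11 = 0 + j168.6 Ω
Step 3 — With the output port shorted to ground, the output series arm Z2 runs from the junction to ground; the shunt arm Z3 also runs from the junction to ground. They appear in parallel: Z3 || Z2 = 45.96 + j13.63 Ω.
Step 4 — Series with input arm Z1: Z_in = Z1 + (Z3 || Z2) = 45.96 - j749.3 Ω = 750.7∠-86.5° Ω.
Step 5 — Power factor: PF = cos(φ) = Re(Z)/|Z| = 45.96/750.7 = 0.06122.
Step 6 — Type: Im(Z) = -749.3 ⇒ leading (phase φ = -86.5°).

PF = 0.06122 (leading, φ = -86.5°)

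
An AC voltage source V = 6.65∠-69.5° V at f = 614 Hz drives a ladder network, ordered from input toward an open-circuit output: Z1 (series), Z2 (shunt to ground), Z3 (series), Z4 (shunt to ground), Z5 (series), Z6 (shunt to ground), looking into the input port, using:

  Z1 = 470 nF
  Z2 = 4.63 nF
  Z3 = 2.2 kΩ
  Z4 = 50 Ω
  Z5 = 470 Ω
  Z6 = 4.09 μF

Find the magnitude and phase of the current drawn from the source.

Step 1 — Angular frequency: ω = 2π·f = 2π·614 = 3858 rad/s.
Step 2 — Component impedances:
  Z1: Z = 1/(jωC) = -j/(ω·C) = 0 - j551.5 Ω
  Z2: Z = 1/(jωC) = -j/(ω·C) = 0 - j5.598e+04 Ω
  Z3: Z = R = 2200 Ω
  Z4: Z = R = 50 Ω
  Z5: Z = R = 470 Ω
  Z6: Z = 1/(jωC) = -j/(ω·C) = 0 - j63.38 Ω
Step 3 — Ladder network (open output): work backward from the far end, alternating series and parallel combinations. Z_in = 2242 - j642 Ω = 2332∠-16.0° Ω.
Step 4 — Source phasor: V = 6.65∠-69.5° V = 2.329 - j6.229 V.
Step 5 — Ohm's law: I = V / Z_total = (2.329 - j6.229) / (2242 - j642) = 0.001696 - j0.002293 A.
Step 6 — Convert to polar: |I| = 0.002852 A, ∠I = -53.5°.

I = 0.002852∠-53.5° A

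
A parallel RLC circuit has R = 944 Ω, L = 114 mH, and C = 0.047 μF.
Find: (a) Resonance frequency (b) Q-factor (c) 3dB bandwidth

Step 1 — Resonance: ω₀ = 1/√(LC) = 1/√(0.114·4.7e-08) = 1.366e+04 rad/s.
Step 2 — f₀ = ω₀/(2π) = 2174 Hz.
Step 3 — Parallel Q: Q = R/(ω₀L) = 944/(1.366e+04·0.114) = 0.6061.
Step 4 — Bandwidth: Δω = ω₀/Q = 2.254e+04 rad/s; BW = Δω/(2π) = 3587 Hz.

(a) f₀ = 2174 Hz  (b) Q = 0.6061  (c) BW = 3587 Hz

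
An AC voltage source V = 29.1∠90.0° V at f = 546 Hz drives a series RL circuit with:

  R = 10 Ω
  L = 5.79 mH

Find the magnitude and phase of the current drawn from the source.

Step 1 — Angular frequency: ω = 2π·f = 2π·546 = 3431 rad/s.
Step 2 — Component impedances:
  R: Z = R = 10 Ω
  L: Z = jωL = j·3431·0.00579 = 0 + j19.86 Ω
Step 3 — Series combination: Z_total = R + L = 10 + j19.86 Ω = 22.24∠63.3° Ω.
Step 4 — Source phasor: V = 29.1∠90.0° V = 0 + j29.1 V.
Step 5 — Ohm's law: I = V / Z_total = (0 + j29.1) / (10 + j19.86) = 1.169 + j0.5884 A.
Step 6 — Convert to polar: |I| = 1.309 A, ∠I = 26.7°.

I = 1.309∠26.7° A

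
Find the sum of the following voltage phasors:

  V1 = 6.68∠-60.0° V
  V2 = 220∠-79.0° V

Step 1 — Convert each phasor to rectangular form:
  V1 = 6.68·(cos(-60.0°) + j·sin(-60.0°)) = 3.34 - j5.785 V
  V2 = 220·(cos(-79.0°) + j·sin(-79.0°)) = 41.98 - j216 V
Step 2 — Sum components: V_total = 45.32 - j221.7 V.
Step 3 — Convert to polar: |V_total| = 226.3 V, ∠V_total = -78.4°.

V_total = 226.3∠-78.4° V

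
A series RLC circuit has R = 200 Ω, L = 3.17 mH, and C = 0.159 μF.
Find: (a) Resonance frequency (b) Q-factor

Step 1 — Resonance condition Im(Z)=0 gives ω₀ = 1/√(LC).
Step 2 — ω₀ = 1/√(0.00317·1.59e-07) = 4.454e+04 rad/s.
Step 3 — f₀ = ω₀/(2π) = 7089 Hz.
Step 4 — Series Q: Q = ω₀L/R = 4.454e+04·0.00317/200 = 0.706.

(a) f₀ = 7089 Hz  (b) Q = 0.706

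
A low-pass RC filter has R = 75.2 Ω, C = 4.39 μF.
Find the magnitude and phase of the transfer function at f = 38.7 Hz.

Step 1 — Angular frequency: ω = 2π·38.7 = 243.2 rad/s.
Step 2 — Transfer function: H(jω) = 1/(1 + jωRC).
Step 3 — Denominator: 1 + jωRC = 1 + j·243.2·75.2·4.39e-06 = 1 + j0.08027.
Step 4 — H = 0.9936 - j0.07976.
Step 5 — Magnitude: |H| = 0.9968 (-0.0 dB); phase: φ = -4.6°.

|H| = 0.9968 (-0.0 dB), φ = -4.6°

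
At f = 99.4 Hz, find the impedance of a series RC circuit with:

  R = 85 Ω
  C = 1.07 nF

Step 1 — Angular frequency: ω = 2π·f = 2π·99.4 = 624.5 rad/s.
Step 2 — Component impedances:
  R: Z = R = 85 Ω
  C: Z = 1/(jωC) = -j/(ω·C) = 0 - j1.496e+06 Ω
Step 3 — Series combination: Z_total = R + C = 85 - j1.496e+06 Ω = 1.496e+06∠-90.0° Ω.

Z = 85 - j1.496e+06 Ω = 1.496e+06∠-90.0° Ω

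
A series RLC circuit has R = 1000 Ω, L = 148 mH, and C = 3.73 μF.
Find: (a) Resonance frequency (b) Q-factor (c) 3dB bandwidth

Step 1 — Resonance: ω₀ = 1/√(LC) = 1/√(0.148·3.73e-06) = 1346 rad/s.
Step 2 — f₀ = ω₀/(2π) = 214.2 Hz.
Step 3 — Series Q: Q = ω₀L/R = 1346·0.148/1000 = 0.1992.
Step 4 — Bandwidth: Δω = ω₀/Q = 6757 rad/s; BW = Δω/(2π) = 1075 Hz.

(a) f₀ = 214.2 Hz  (b) Q = 0.1992  (c) BW = 1075 Hz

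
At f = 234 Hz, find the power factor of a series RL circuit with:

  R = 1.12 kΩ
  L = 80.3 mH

Step 1 — Angular frequency: ω = 2π·f = 2π·234 = 1470 rad/s.
Step 2 — Component impedances:
  R: Z = R = 1120 Ω
  L: Z = jωL = j·1470·0.0803 = 0 + j118.1 Ω
Step 3 — Series combination: Z_total = R + L = 1120 + j118.1 Ω = 1126∠6.0° Ω.
Step 4 — Power factor: PF = cos(φ) = Re(Z)/|Z| = 1120/1126.2 = 0.9945.
Step 5 — Type: Im(Z) = 118.1 ⇒ lagging (phase φ = 6.0°).

PF = 0.9945 (lagging, φ = 6.0°)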